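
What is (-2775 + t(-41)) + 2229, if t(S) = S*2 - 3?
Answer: -631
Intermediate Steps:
t(S) = -3 + 2*S (t(S) = 2*S - 3 = -3 + 2*S)
(-2775 + t(-41)) + 2229 = (-2775 + (-3 + 2*(-41))) + 2229 = (-2775 + (-3 - 82)) + 2229 = (-2775 - 85) + 2229 = -2860 + 2229 = -631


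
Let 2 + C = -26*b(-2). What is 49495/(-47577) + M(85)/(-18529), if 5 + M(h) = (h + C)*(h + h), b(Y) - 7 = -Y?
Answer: 304446620/881554233 ≈ 0.34535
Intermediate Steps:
b(Y) = 7 - Y
C = -236 (C = -2 - 26*(7 - 1*(-2)) = -2 - 26*(7 + 2) = -2 - 26*9 = -2 - 234 = -236)
M(h) = -5 + 2*h*(-236 + h) (M(h) = -5 + (h - 236)*(h + h) = -5 + (-236 + h)*(2*h) = -5 + 2*h*(-236 + h))
49495/(-47577) + M(85)/(-18529) = 49495/(-47577) + (-5 - 472*85 + 2*85²)/(-18529) = 49495*(-1/47577) + (-5 - 40120 + 2*7225)*(-1/18529) = -49495/47577 + (-5 - 40120 + 14450)*(-1/18529) = -49495/47577 - 25675*(-1/18529) = -49495/47577 + 25675/18529 = 304446620/881554233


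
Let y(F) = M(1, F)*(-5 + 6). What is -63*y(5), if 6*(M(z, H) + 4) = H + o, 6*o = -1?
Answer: 805/4 ≈ 201.25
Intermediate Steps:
o = -1/6 (o = (1/6)*(-1) = -1/6 ≈ -0.16667)
M(z, H) = -145/36 + H/6 (M(z, H) = -4 + (H - 1/6)/6 = -4 + (-1/6 + H)/6 = -4 + (-1/36 + H/6) = -145/36 + H/6)
y(F) = -145/36 + F/6 (y(F) = (-145/36 + F/6)*(-5 + 6) = (-145/36 + F/6)*1 = -145/36 + F/6)
-63*y(5) = -63*(-145/36 + (1/6)*5) = -63*(-145/36 + 5/6) = -63*(-115/36) = 805/4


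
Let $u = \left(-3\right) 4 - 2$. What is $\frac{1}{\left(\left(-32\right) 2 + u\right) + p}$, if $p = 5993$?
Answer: $\frac{1}{5915} \approx 0.00016906$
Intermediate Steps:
$u = -14$ ($u = -12 - 2 = -14$)
$\frac{1}{\left(\left(-32\right) 2 + u\right) + p} = \frac{1}{\left(\left(-32\right) 2 - 14\right) + 5993} = \frac{1}{\left(-64 - 14\right) + 5993} = \frac{1}{-78 + 5993} = \frac{1}{5915}$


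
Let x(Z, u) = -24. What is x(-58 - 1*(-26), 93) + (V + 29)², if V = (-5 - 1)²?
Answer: 4201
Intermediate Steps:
V = 36 (V = (-6)² = 36)
x(-58 - 1*(-26), 93) + (V + 29)² = -24 + (36 + 29)² = -24 + 65² = -24 + 4225 = 4201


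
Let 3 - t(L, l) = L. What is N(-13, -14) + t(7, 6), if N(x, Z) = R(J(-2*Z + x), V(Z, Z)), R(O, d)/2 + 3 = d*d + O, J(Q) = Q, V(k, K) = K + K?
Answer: 1588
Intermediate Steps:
V(k, K) = 2*K
t(L, l) = 3 - L
R(O, d) = -6 + 2*O + 2*d² (R(O, d) = -6 + 2*(d*d + O) = -6 + 2*(d² + O) = -6 + 2*(O + d²) = -6 + (2*O + 2*d²) = -6 + 2*O + 2*d²)
N(x, Z) = -6 - 4*Z + 2*x + 8*Z² (N(x, Z) = -6 + 2*(-2*Z + x) + 2*(2*Z)² = -6 + 2*(x - 2*Z) + 2*(4*Z²) = -6 + (-4*Z + 2*x) + 8*Z² = -6 - 4*Z + 2*x + 8*Z²)
N(-13, -14) + t(7, 6) = (-6 - 4*(-14) + 2*(-13) + 8*(-14)²) + (3 - 1*7) = (-6 + 56 - 26 + 8*196) + (3 - 7) = (-6 + 56 - 26 + 1568) - 4 = 1592 - 4 = 1588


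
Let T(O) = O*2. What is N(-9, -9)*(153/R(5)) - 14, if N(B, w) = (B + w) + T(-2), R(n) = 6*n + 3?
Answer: -116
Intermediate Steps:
R(n) = 3 + 6*n
T(O) = 2*O
N(B, w) = -4 + B + w (N(B, w) = (B + w) + 2*(-2) = (B + w) - 4 = -4 + B + w)
N(-9, -9)*(153/R(5)) - 14 = (-4 - 9 - 9)*(153/(3 + 6*5)) - 14 = -3366/(3 + 30) - 14 = -3366/33 - 14 = -22*51/11 - 14 = -102 - 14 = -116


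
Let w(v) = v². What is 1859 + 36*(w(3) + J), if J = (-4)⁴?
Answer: 11399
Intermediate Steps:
J = 256
1859 + 36*(w(3) + J) = 1859 + 36*(3² + 256) = 1859 + 36*(9 + 256) = 1859 + 36*265 = 1859 + 9540 = 11399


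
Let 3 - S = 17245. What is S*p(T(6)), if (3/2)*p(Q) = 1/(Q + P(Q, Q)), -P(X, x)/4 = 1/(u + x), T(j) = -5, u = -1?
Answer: 34484/13 ≈ 2652.6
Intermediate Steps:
P(X, x) = -4/(-1 + x)
S = -17242 (S = 3 - 1*17245 = 3 - 17245 = -17242)
p(Q) = 2/(3*(Q - 4/(-1 + Q)))
S*p(T(6)) = -34484*(-1 - 5)/(3*(-4 - 5*(-1 - 5))) = -34484*(-6)/(3*(-4 - 5*(-6))) = -34484*(-6)/(3*(-4 + 30)) = -34484*(-6)/(3*26) = -17242*(-2/13) = 34484/13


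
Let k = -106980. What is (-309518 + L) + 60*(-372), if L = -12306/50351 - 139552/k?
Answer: -63837723649156/192376785 ≈ -3.3184e+5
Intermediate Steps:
L = 203931674/192376785 (L = -12306/50351 - 139552/(-106980) = -12306*1/50351 - 139552*(-1/106980) = -1758/7193 + 34888/26745 = 203931674/192376785 ≈ 1.0601)
(-309518 + L) + 60*(-372) = (-309518 + 203931674/192376785) + 60*(-372) = -59543873807956/192376785 - 22320 = -63837723649156/192376785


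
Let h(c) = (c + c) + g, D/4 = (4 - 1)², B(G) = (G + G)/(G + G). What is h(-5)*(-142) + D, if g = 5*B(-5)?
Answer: 746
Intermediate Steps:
B(G) = 1 (B(G) = (2*G)/((2*G)) = (2*G)*(1/(2*G)) = 1)
g = 5 (g = 5*1 = 5)
D = 36 (D = 4*(4 - 1)² = 4*3² = 4*9 = 36)
h(c) = 5 + 2*c (h(c) = (c + c) + 5 = 2*c + 5 = 5 + 2*c)
h(-5)*(-142) + D = (5 + 2*(-5))*(-142) + 36 = (5 - 10)*(-142) + 36 = -5*(-142) + 36 = 710 + 36 = 746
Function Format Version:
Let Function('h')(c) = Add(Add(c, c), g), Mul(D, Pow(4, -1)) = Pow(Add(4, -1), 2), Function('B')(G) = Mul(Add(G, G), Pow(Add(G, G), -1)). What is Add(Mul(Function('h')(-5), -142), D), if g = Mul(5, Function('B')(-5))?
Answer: 746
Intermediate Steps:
Function('B')(G) = 1 (Function('B')(G) = Mul(Mul(2, G), Pow(Mul(2, G), -1)) = Mul(Mul(2, G), Mul(Rational(1, 2), Pow(G, -1))) = 1)
g = 5 (g = Mul(5, 1) = 5)
D = 36 (D = Mul(4, Pow(Add(4, -1), 2)) = Mul(4, Pow(3, 2)) = Mul(4, 9) = 36)
Function('h')(c) = Add(5, Mul(2, c)) (Function('h')(c) = Add(Add(c, c), 5) = Add(Mul(2, c), 5) = Add(5, Mul(2, c)))
Add(Mul(Function('h')(-5), -142), D) = Add(Mul(Add(5, Mul(2, -5)), -142), 36) = Add(Mul(Add(5, -10), -142), 36) = Add(Mul(-5, -142), 36) = Add(710, 36) = 746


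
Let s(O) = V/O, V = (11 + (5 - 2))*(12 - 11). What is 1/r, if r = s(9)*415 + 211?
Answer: 9/7709 ≈ 0.0011675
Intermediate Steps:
V = 14 (V = (11 + 3)*1 = 14*1 = 14)
s(O) = 14/O
r = 7709/9 (r = (14/9)*415 + 211 = 5810/9 + 211 = 7709/9 ≈ 856.56)
1/r = 1/(7709/9) = 9/7709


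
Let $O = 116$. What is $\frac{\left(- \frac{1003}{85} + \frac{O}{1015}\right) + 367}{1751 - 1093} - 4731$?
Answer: $- \frac{54471247}{11515} \approx -4730.5$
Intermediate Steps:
$\frac{\left(- \frac{1003}{85} + \frac{O}{1015}\right) + 367}{1751 - 1093} - 4731 = \frac{\left(- \frac{1003}{85} + \frac{116}{1015}\right) + 367}{1751 - 1093} - 4731 = \frac{\left(\left(-1003\right) \frac{1}{85} + 116 \cdot \frac{1}{1015}\right) + 367}{658} - 4731 = \left(\left(- \frac{59}{5} + \frac{4}{35}\right) + 367\right) \frac{1}{658} - 4731 = \left(- \frac{409}{35} + 367\right) \frac{1}{658} - 4731 = \frac{12436}{35} \cdot \frac{1}{658} - 4731 = \frac{6218}{11515} - 4731 = - \frac{54471247}{11515}$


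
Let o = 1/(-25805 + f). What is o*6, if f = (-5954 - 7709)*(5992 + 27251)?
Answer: -3/227112457 ≈ -1.3209e-8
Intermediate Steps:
f = -454199109 (f = -13663*33243 = -454199109)
o = -1/454224914 (o = 1/(-25805 - 454199109) = 1/(-454224914) = -1/454224914 ≈ -2.2016e-9)
o*6 = -1/454224914*6 = -3/227112457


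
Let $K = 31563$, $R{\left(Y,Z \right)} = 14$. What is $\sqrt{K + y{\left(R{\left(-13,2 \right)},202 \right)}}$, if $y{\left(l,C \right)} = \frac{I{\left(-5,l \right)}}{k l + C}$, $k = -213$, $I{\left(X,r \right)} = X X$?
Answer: $\frac{\sqrt{2439314197}}{278} \approx 177.66$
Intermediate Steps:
$I{\left(X,r \right)} = X^{2}$
$y{\left(l,C \right)} = \frac{25}{C - 213 l}$ ($y{\left(l,C \right)} = \frac{\left(-5\right)^{2}}{- 213 l + C} = \frac{25}{C - 213 l}$)
$\sqrt{K + y{\left(R{\left(-13,2 \right)},202 \right)}} = \sqrt{31563 + \frac{25}{202 - 2982}} = \sqrt{31563 + \frac{25}{-2780}} = \sqrt{31563 + 25 \left(- \frac{1}{2780}\right)} = \sqrt{31563 - \frac{5}{556}} = \sqrt{\frac{17549023}{556}} = \frac{\sqrt{2439314197}}{278}$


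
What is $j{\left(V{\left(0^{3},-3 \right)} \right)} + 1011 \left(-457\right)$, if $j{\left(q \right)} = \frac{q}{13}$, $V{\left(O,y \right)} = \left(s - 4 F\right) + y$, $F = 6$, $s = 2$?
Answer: $- \frac{6006376}{13} \approx -4.6203 \cdot 10^{5}$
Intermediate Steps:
$V{\left(O,y \right)} = -22 + y$ ($V{\left(O,y \right)} = \left(2 - 24\right) + y = -22 + y$)
$j{\left(q \right)} = \frac{q}{13}$ ($j{\left(q \right)} = q \frac{1}{13} = \frac{q}{13}$)
$j{\left(V{\left(0^{3},-3 \right)} \right)} + 1011 \left(-457\right) = \frac{-22 - 3}{13} + 1011 \left(-457\right) = \frac{1}{13} \left(-25\right) - 462027 = - \frac{25}{13} - 462027 = - \frac{6006376}{13}$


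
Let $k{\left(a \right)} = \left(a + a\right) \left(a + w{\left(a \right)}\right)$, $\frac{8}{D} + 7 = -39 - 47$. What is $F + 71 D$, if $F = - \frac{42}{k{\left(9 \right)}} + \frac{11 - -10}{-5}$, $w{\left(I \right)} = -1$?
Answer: $- \frac{13143}{1240} \approx -10.599$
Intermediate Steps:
$D = - \frac{8}{93}$ ($D = \frac{8}{-7 - 86} = \frac{8}{-93} = 8 \left(- \frac{1}{93}\right) = - \frac{8}{93} \approx -0.086022$)
$k{\left(a \right)} = 2 a \left(-1 + a\right)$ ($k{\left(a \right)} = \left(a + a\right) \left(a - 1\right) = 2 a \left(-1 + a\right)$)
$F = - \frac{539}{120}$ ($F = - \frac{42}{2 \cdot 9 \left(-1 + 9\right)} + \frac{11 - -10}{-5} = - \frac{42}{2 \cdot 9 \cdot 8} + \left(11 + 10\right) \left(- \frac{1}{5}\right) = - \frac{42}{144} + 21 \left(- \frac{1}{5}\right) = \left(-42\right) \frac{1}{144} - \frac{21}{5} = - \frac{7}{24} - \frac{21}{5} = - \frac{539}{120} \approx -4.4917$)
$F + 71 D = - \frac{539}{120} + 71 \left(- \frac{8}{93}\right) = - \frac{539}{120} - \frac{568}{93} = - \frac{13143}{1240}$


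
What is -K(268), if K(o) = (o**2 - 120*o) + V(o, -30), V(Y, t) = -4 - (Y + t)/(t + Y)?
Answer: -39659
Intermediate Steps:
V(Y, t) = -5 (V(Y, t) = -4 - (Y + t)/(Y + t) = -4 - 1*1 = -4 - 1 = -5)
K(o) = -5 + o**2 - 120*o (K(o) = (o**2 - 120*o) - 5 = -5 + o**2 - 120*o)
-K(268) = -(-5 + 268**2 - 120*268) = -(-5 + 71824 - 32160) = -1*39659 = -39659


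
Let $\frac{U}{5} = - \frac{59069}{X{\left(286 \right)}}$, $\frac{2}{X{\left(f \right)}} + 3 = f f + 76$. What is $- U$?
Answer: $\frac{24179599805}{2} \approx 1.209 \cdot 10^{10}$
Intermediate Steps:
$X{\left(f \right)} = \frac{2}{73 + f^{2}}$ ($X{\left(f \right)} = \frac{2}{-3 + \left(f f + 76\right)} = \frac{2}{-3 + \left(f^{2} + 76\right)} = \frac{2}{-3 + \left(76 + f^{2}\right)} = \frac{2}{73 + f^{2}}$)
$U = - \frac{24179599805}{2}$ ($U = 5 \left(- \frac{59069}{2 \frac{1}{73 + 286^{2}}}\right) = 5 \left(- \frac{59069}{2 \frac{1}{73 + 81796}}\right) = 5 \left(- \frac{59069}{2 \cdot \frac{1}{81869}}\right) = 5 \left(- \frac{59069}{\frac{2}{81869}}\right) = 5 \left(\left(-59069\right) \frac{81869}{2}\right) = 5 \left(- \frac{4835919961}{2}\right) = - \frac{24179599805}{2} \approx -1.209 \cdot 10^{10}$)
$- U = \left(-1\right) \left(- \frac{24179599805}{2}\right) = \frac{24179599805}{2}$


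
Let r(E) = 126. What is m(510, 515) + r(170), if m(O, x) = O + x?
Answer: 1151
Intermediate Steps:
m(510, 515) + r(170) = (510 + 515) + 126 = 1025 + 126 = 1151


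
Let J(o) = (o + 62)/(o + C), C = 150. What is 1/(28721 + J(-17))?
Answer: 133/3819938 ≈ 3.4817e-5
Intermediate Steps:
J(o) = (62 + o)/(150 + o) (J(o) = (o + 62)/(o + 150) = (62 + o)/(150 + o))
1/(28721 + J(-17)) = 1/(28721 + (62 - 17)/(150 - 17)) = 1/(28721 + 45/133) = 1/(3819938/133) = 133/3819938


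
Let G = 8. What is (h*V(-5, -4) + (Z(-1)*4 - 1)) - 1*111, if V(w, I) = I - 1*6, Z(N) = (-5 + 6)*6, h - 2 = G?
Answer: -188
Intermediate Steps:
h = 10 (h = 2 + 8 = 10)
Z(N) = 6 (Z(N) = 1*6 = 6)
V(w, I) = -6 + I (V(w, I) = I - 6 = -6 + I)
(h*V(-5, -4) + (Z(-1)*4 - 1)) - 1*111 = (10*(-6 - 4) + (6*4 - 1)) - 1*111 = (10*(-10) + (24 - 1)) - 111 = (-100 + 23) - 111 = -77 - 111 = -188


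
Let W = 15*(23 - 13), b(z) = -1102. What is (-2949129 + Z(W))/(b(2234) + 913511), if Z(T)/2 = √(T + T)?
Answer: -2949129/912409 + 20*√3/912409 ≈ -3.2322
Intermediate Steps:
W = 150 (W = 15*10 = 150)
Z(T) = 2*√2*√T (Z(T) = 2*√(T + T) = 2*√(2*T) = 2*(√2*√T) = 2*√2*√T)
(-2949129 + Z(W))/(b(2234) + 913511) = (-2949129 + 2*√2*√150)/(-1102 + 913511) = (-2949129 + 2*√2*(5*√6))/912409 = (-2949129 + 20*√3)*(1/912409) = -2949129/912409 + 20*√3/912409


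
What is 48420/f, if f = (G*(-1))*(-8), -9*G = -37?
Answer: 108945/74 ≈ 1472.2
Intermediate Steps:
G = 37/9 (G = -⅑*(-37) = 37/9 ≈ 4.1111)
f = 296/9 (f = ((37/9)*(-1))*(-8) = -37/9*(-8) = 296/9 ≈ 32.889)
48420/f = 48420/(296/9) = 48420*(9/296) = 108945/74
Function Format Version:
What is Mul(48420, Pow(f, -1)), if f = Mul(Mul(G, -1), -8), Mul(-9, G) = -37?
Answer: Rational(108945, 74) ≈ 1472.2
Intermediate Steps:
G = Rational(37, 9) (G = Mul(Rational(-1, 9), -37) = Rational(37, 9) ≈ 4.1111)
f = Rational(296, 9) (f = Mul(Mul(Rational(37, 9), -1), -8) = Mul(Rational(-37, 9), -8) = Rational(296, 9) ≈ 32.889)
Mul(48420, Pow(f, -1)) = Mul(48420, Pow(Rational(296, 9), -1)) = Mul(48420, Rational(9, 296)) = Rational(108945, 74)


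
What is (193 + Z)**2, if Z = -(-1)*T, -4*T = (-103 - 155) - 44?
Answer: 288369/4 ≈ 72092.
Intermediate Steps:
T = 151/2 (T = -((-103 - 155) - 44)/4 = -(-258 - 44)/4 = -1/4*(-302) = 151/2 ≈ 75.500)
Z = 151/2 (Z = -(-1)*151/2 = -1*(-151/2) = 151/2 ≈ 75.500)
(193 + Z)**2 = (193 + 151/2)**2 = (537/2)**2 = 288369/4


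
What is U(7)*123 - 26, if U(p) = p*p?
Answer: 6001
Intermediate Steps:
U(p) = p²
U(7)*123 - 26 = 7²*123 - 26 = 49*123 - 26 = 6027 - 26 = 6001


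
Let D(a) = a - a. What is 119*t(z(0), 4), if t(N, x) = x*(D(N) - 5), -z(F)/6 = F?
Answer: -2380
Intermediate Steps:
D(a) = 0
z(F) = -6*F
t(N, x) = -5*x (t(N, x) = x*(0 - 5) = x*(-5) = -5*x)
119*t(z(0), 4) = 119*(-5*4) = 119*(-20) = -2380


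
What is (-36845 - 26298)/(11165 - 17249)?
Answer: 63143/6084 ≈ 10.379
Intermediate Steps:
(-36845 - 26298)/(11165 - 17249) = -63143/(-6084) = -63143*(-1/6084) = 63143/6084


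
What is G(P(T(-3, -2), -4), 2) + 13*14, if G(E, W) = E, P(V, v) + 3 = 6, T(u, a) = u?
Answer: 185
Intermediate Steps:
P(V, v) = 3 (P(V, v) = -3 + 6 = 3)
G(P(T(-3, -2), -4), 2) + 13*14 = 3 + 13*14 = 3 + 182 = 185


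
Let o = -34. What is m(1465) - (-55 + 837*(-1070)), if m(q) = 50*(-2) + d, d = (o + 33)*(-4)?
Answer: 895549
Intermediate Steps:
d = 4 (d = (-34 + 33)*(-4) = -1*(-4) = 4)
m(q) = -96 (m(q) = 50*(-2) + 4 = -100 + 4 = -96)
m(1465) - (-55 + 837*(-1070)) = -96 - (-55 + 837*(-1070)) = -96 - (-55 - 895590) = -96 - 1*(-895645) = -96 + 895645 = 895549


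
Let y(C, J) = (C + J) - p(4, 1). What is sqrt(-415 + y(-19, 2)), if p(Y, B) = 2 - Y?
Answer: I*sqrt(430) ≈ 20.736*I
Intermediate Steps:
y(C, J) = 2 + C + J (y(C, J) = (C + J) - (2 - 1*4) = (C + J) - (2 - 4) = (C + J) - 1*(-2) = (C + J) + 2 = 2 + C + J)
sqrt(-415 + y(-19, 2)) = sqrt(-415 + (2 - 19 + 2)) = sqrt(-415 - 15) = sqrt(-430) = I*sqrt(430)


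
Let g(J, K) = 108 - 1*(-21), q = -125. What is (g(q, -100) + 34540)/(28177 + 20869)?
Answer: 34669/49046 ≈ 0.70687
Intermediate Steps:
g(J, K) = 129 (g(J, K) = 108 + 21 = 129)
(g(q, -100) + 34540)/(28177 + 20869) = (129 + 34540)/(28177 + 20869) = 34669/49046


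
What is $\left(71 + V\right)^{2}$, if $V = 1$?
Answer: $5184$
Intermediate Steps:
$\left(71 + V\right)^{2} = \left(71 + 1\right)^{2} = 72^{2} = 5184$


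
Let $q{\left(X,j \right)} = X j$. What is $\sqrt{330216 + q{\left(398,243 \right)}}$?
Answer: $\sqrt{426930} \approx 653.4$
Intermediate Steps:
$\sqrt{330216 + q{\left(398,243 \right)}} = \sqrt{330216 + 398 \cdot 243} = \sqrt{330216 + 96714} = \sqrt{426930}$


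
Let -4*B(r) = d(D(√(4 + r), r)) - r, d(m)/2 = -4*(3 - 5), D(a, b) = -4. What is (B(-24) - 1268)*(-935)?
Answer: 1194930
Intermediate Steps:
d(m) = 16 (d(m) = 2*(-4*(3 - 5)) = 2*(-4*(-2)) = 2*8 = 16)
B(r) = -4 + r/4 (B(r) = -(16 - r)/4 = -4 + r/4)
(B(-24) - 1268)*(-935) = ((-4 + (¼)*(-24)) - 1268)*(-935) = ((-4 - 6) - 1268)*(-935) = (-10 - 1268)*(-935) = -1278*(-935) = 1194930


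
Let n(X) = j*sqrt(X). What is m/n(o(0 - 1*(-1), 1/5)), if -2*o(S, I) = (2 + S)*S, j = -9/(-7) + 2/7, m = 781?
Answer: -497*I*sqrt(6)/3 ≈ -405.8*I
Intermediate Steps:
j = 11/7 (j = -9*(-1/7) + 2*(1/7) = 9/7 + 2/7 = 11/7 ≈ 1.5714)
o(S, I) = -S*(2 + S)/2 (o(S, I) = -(2 + S)*S/2 = -S*(2 + S)/2)
n(X) = 11*sqrt(X)/7
m/n(o(0 - 1*(-1), 1/5)) = 781/((11*sqrt(-(0 - 1*(-1))*(2 + (0 - 1*(-1)))/2)/7)) = 781/((11*sqrt(-(0 + 1)*(2 + (0 + 1))/2)/7)) = 781/((11*sqrt(-1/2*1*(2 + 1))/7)) = 781/((11*sqrt(-1/2*1*3)/7)) = 781/((11*sqrt(-3/2)/7)) = 781/((11*(I*sqrt(6)/2)/7)) = 781/((11*I*sqrt(6)/14)) = 781*(-7*I*sqrt(6)/33) = -497*I*sqrt(6)/3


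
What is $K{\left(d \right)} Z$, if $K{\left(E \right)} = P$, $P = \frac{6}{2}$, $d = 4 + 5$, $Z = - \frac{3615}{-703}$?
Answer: $\frac{10845}{703} \approx 15.427$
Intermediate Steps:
$Z = \frac{3615}{703}$ ($Z = \left(-3615\right) \left(- \frac{1}{703}\right) = \frac{3615}{703} \approx 5.1423$)
$d = 9$
$P = 3$ ($P = 6 \cdot \frac{1}{2} = 3$)
$K{\left(E \right)} = 3$
$K{\left(d \right)} Z = 3 \cdot \frac{3615}{703} = \frac{10845}{703}$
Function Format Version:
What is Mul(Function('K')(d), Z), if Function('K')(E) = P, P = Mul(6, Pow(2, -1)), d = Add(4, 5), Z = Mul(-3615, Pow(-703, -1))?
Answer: Rational(10845, 703) ≈ 15.427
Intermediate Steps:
Z = Rational(3615, 703) (Z = Mul(-3615, Rational(-1, 703)) = Rational(3615, 703) ≈ 5.1423)
d = 9
P = 3 (P = Mul(6, Rational(1, 2)) = 3)
Function('K')(E) = 3
Mul(Function('K')(d), Z) = Mul(3, Rational(3615, 703)) = Rational(10845, 703)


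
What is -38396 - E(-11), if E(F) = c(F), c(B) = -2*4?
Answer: -38388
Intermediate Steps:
c(B) = -8
E(F) = -8
-38396 - E(-11) = -38396 - 1*(-8) = -38396 + 8 = -38388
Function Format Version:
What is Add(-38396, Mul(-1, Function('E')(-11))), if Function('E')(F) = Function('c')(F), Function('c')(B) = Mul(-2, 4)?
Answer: -38388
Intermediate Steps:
Function('c')(B) = -8
Function('E')(F) = -8
Add(-38396, Mul(-1, Function('E')(-11))) = Add(-38396, Mul(-1, -8)) = Add(-38396, 8) = -38388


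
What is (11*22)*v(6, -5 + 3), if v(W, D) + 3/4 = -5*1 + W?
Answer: 121/2 ≈ 60.500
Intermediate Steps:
v(W, D) = -23/4 + W (v(W, D) = -¾ + (-5*1 + W) = -¾ + (-5 + W) = -23/4 + W)
(11*22)*v(6, -5 + 3) = (11*22)*(-23/4 + 6) = 242*(¼) = 121/2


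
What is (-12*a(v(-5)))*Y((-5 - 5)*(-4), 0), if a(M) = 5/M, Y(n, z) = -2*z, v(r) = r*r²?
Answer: 0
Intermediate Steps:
v(r) = r³
(-12*a(v(-5)))*Y((-5 - 5)*(-4), 0) = (-60/((-5)³))*(-2*0) = -60/(-125)*0 = -60*(-1)/125*0 = -12*(-1/25)*0 = (12/25)*0 = 0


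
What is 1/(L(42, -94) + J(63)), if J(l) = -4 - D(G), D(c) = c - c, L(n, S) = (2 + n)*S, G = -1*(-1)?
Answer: -1/4140 ≈ -0.00024155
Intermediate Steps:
G = 1
L(n, S) = S*(2 + n)
D(c) = 0
J(l) = -4 (J(l) = -4 - 1*0 = -4 + 0 = -4)
1/(L(42, -94) + J(63)) = 1/(-94*(2 + 42) - 4) = 1/(-94*44 - 4) = 1/(-4136 - 4) = 1/(-4140) = -1/4140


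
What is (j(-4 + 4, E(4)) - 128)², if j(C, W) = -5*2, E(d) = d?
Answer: 19044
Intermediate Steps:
j(C, W) = -10
(j(-4 + 4, E(4)) - 128)² = (-10 - 128)² = (-138)² = 19044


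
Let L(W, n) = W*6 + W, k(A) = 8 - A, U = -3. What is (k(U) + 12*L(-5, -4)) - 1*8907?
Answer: -9316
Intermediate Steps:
L(W, n) = 7*W (L(W, n) = 6*W + W = 7*W)
(k(U) + 12*L(-5, -4)) - 1*8907 = ((8 - 1*(-3)) + 12*(7*(-5))) - 1*8907 = ((8 + 3) + 12*(-35)) - 8907 = (11 - 420) - 8907 = -409 - 8907 = -9316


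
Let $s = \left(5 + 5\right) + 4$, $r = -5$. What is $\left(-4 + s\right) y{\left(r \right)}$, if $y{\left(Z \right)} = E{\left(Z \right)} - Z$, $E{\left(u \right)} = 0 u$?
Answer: $50$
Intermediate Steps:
$s = 14$ ($s = 10 + 4 = 14$)
$E{\left(u \right)} = 0$
$y{\left(Z \right)} = - Z$ ($y{\left(Z \right)} = 0 - Z = - Z$)
$\left(-4 + s\right) y{\left(r \right)} = \left(-4 + 14\right) \left(\left(-1\right) \left(-5\right)\right) = 10 \cdot 5 = 50$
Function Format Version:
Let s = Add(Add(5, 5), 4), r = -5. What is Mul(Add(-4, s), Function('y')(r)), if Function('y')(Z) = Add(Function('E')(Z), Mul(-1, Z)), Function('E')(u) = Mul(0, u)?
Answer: 50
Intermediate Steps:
s = 14 (s = Add(10, 4) = 14)
Function('E')(u) = 0
Function('y')(Z) = Mul(-1, Z) (Function('y')(Z) = Add(0, Mul(-1, Z)) = Mul(-1, Z))
Mul(Add(-4, s), Function('y')(r)) = Mul(Add(-4, 14), Mul(-1, -5)) = Mul(10, 5) = 50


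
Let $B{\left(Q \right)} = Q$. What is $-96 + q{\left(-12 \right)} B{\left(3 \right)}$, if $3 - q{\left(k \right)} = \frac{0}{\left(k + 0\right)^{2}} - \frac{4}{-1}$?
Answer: $-99$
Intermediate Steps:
$q{\left(k \right)} = -1$ ($q{\left(k \right)} = 3 - \left(\frac{0}{\left(k + 0\right)^{2}} - \frac{4}{-1}\right) = 3 - \left(\frac{0}{k^{2}} - -4\right) = 3 - \left(\frac{0}{k^{2}} + 4\right) = 3 - \left(0 + 4\right) = 3 - 4 = -1$)
$-96 + q{\left(-12 \right)} B{\left(3 \right)} = -96 - 3 = -99$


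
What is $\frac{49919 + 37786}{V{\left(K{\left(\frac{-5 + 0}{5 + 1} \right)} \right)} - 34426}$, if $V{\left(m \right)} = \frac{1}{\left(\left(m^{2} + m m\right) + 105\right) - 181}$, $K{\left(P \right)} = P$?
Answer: $- \frac{117787815}{46234136} \approx -2.5476$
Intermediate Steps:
$V{\left(m \right)} = \frac{1}{-76 + 2 m^{2}}$ ($V{\left(m \right)} = \frac{1}{\left(\left(m^{2} + m^{2}\right) + 105\right) - 181} = \frac{1}{\left(2 m^{2} + 105\right) - 181} = \frac{1}{\left(105 + 2 m^{2}\right) - 181} = \frac{1}{-76 + 2 m^{2}}$)
$\frac{49919 + 37786}{V{\left(K{\left(\frac{-5 + 0}{5 + 1} \right)} \right)} - 34426} = \frac{49919 + 37786}{\frac{1}{2 \left(-38 + \left(\frac{-5 + 0}{5 + 1}\right)^{2}\right)} - 34426} = \frac{87705}{\frac{1}{2 \left(-38 + \left(- \frac{5}{6}\right)^{2}\right)} - 34426} = \frac{87705}{\frac{1}{2 \left(-38 + \frac{25}{36}\right)} - 34426} = \frac{87705}{\frac{1}{2 \left(- \frac{1343}{36}\right)} - 34426} = \frac{87705}{\frac{1}{2} \left(- \frac{36}{1343}\right) - 34426} = \frac{87705}{- \frac{18}{1343} - 34426} = \frac{87705}{- \frac{46234136}{1343}} = 87705 \left(- \frac{1343}{46234136}\right) = - \frac{117787815}{46234136}$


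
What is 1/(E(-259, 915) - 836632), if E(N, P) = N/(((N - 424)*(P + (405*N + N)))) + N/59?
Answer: -4200518983/3514307037366920 ≈ -1.1953e-6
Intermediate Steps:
E(N, P) = N/59 + N/((-424 + N)*(P + 406*N)) (E(N, P) = N/(((-424 + N)*(P + 406*N))) + N*(1/59) = N*(1/((-424 + N)*(P + 406*N))) + N/59 = N/((-424 + N)*(P + 406*N)) + N/59 = N/59 + N/((-424 + N)*(P + 406*N)))
1/(E(-259, 915) - 836632) = 1/((1/59)*(-259)*(59 - 172144*(-259) - 424*915 + 406*(-259)**2 - 259*915)/(-172144*(-259) - 424*915 + 406*(-259)**2 - 259*915) - 836632) = 1/((1/59)*(-259)*(59 + 44585296 - 387960 + 406*67081 - 236985)/(44585296 - 387960 + 406*67081 - 236985) - 836632) = 1/((1/59)*(-259)*(59 + 44585296 - 387960 + 27234886 - 236985)/(44585296 - 387960 + 27234886 - 236985) - 836632) = 1/((1/59)*(-259)*71195296/71195237 - 836632) = 1/((1/59)*(-259)*(1/71195237)*71195296 - 836632) = 1/(-18439581664/4200518983 - 836632) = 1/(-3514307037366920/4200518983) = -4200518983/3514307037366920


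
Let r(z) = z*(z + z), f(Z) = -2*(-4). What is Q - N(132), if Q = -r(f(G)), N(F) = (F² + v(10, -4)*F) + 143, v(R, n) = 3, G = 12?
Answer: -18091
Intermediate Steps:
f(Z) = 8
r(z) = 2*z² (r(z) = z*(2*z) = 2*z²)
N(F) = 143 + F² + 3*F (N(F) = (F² + 3*F) + 143 = 143 + F² + 3*F)
Q = -128 (Q = -2*8² = -2*64 = -1*128 = -128)
Q - N(132) = -128 - (143 + 132² + 3*132) = -128 - (143 + 17424 + 396) = -128 - 1*17963 = -128 - 17963 = -18091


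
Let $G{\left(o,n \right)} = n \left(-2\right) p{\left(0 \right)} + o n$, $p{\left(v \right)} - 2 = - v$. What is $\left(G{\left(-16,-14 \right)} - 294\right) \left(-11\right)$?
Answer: $154$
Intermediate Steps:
$p{\left(v \right)} = 2 - v$
$G{\left(o,n \right)} = - 4 n + n o$ ($G{\left(o,n \right)} = n \left(-2\right) \left(2 - 0\right) + o n = - 2 n \left(2 + 0\right) + n o = - 2 n 2 + n o = - 4 n + n o$)
$\left(G{\left(-16,-14 \right)} - 294\right) \left(-11\right) = \left(- 14 \left(-4 - 16\right) - 294\right) \left(-11\right) = \left(\left(-14\right) \left(-20\right) - 294\right) \left(-11\right) = \left(280 - 294\right) \left(-11\right) = \left(-14\right) \left(-11\right) = 154$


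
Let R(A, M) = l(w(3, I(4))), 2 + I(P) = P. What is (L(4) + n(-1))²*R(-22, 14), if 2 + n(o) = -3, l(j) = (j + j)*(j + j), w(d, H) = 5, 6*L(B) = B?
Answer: 16900/9 ≈ 1877.8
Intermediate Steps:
L(B) = B/6
I(P) = -2 + P
l(j) = 4*j² (l(j) = (2*j)*(2*j) = 4*j²)
n(o) = -5 (n(o) = -2 - 3 = -5)
R(A, M) = 100 (R(A, M) = 4*5² = 4*25 = 100)
(L(4) + n(-1))²*R(-22, 14) = ((⅙)*4 - 5)²*100 = (⅔ - 5)²*100 = (-13/3)²*100 = (169/9)*100 = 16900/9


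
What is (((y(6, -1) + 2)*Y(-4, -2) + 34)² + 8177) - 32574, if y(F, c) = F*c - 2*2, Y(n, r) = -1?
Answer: -22633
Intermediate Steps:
y(F, c) = -4 + F*c (y(F, c) = F*c - 4 = -4 + F*c)
(((y(6, -1) + 2)*Y(-4, -2) + 34)² + 8177) - 32574 = ((((-4 + 6*(-1)) + 2)*(-1) + 34)² + 8177) - 32574 = ((((-4 - 6) + 2)*(-1) + 34)² + 8177) - 32574 = (((-10 + 2)*(-1) + 34)² + 8177) - 32574 = ((-8*(-1) + 34)² + 8177) - 32574 = ((8 + 34)² + 8177) - 32574 = (42² + 8177) - 32574 = (1764 + 8177) - 32574 = 9941 - 32574 = -22633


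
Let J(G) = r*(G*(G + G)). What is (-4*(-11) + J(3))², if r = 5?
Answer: 17956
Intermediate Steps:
J(G) = 10*G² (J(G) = 5*(G*(G + G)) = 5*(G*(2*G)) = 5*(2*G²) = 10*G²)
(-4*(-11) + J(3))² = (-4*(-11) + 10*3²)² = (44 + 10*9)² = (44 + 90)² = 134² = 17956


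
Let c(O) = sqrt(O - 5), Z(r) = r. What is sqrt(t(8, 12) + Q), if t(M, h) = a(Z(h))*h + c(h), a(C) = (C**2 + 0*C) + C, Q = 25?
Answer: sqrt(1897 + sqrt(7)) ≈ 43.585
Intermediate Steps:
a(C) = C + C**2 (a(C) = (C**2 + 0) + C = C**2 + C = C + C**2)
c(O) = sqrt(-5 + O)
t(M, h) = sqrt(-5 + h) + h**2*(1 + h) (t(M, h) = (h*(1 + h))*h + sqrt(-5 + h) = h**2*(1 + h) + sqrt(-5 + h) = sqrt(-5 + h) + h**2*(1 + h))
sqrt(t(8, 12) + Q) = sqrt((sqrt(-5 + 12) + 12**2*(1 + 12)) + 25) = sqrt((sqrt(7) + 144*13) + 25) = sqrt((sqrt(7) + 1872) + 25) = sqrt((1872 + sqrt(7)) + 25) = sqrt(1897 + sqrt(7))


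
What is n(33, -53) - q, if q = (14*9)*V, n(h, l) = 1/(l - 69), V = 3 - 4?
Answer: 15371/122 ≈ 125.99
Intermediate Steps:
V = -1
n(h, l) = 1/(-69 + l)
q = -126 (q = (14*9)*(-1) = 126*(-1) = -126)
n(33, -53) - q = 1/(-69 - 53) - 1*(-126) = 1/(-122) + 126 = -1/122 + 126 = 15371/122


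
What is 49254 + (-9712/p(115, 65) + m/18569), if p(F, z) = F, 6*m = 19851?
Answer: 209997507679/4270870 ≈ 49170.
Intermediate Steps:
m = 6617/2 (m = (⅙)*19851 = 6617/2 ≈ 3308.5)
49254 + (-9712/p(115, 65) + m/18569) = 49254 + (-9712/115 + (6617/2)/18569) = 49254 + (-9712*1/115 + (6617/2)*(1/18569)) = 49254 + (-9712/115 + 6617/37138) = 49254 - 359923301/4270870 = 209997507679/4270870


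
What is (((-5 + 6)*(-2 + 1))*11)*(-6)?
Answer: 66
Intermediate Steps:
(((-5 + 6)*(-2 + 1))*11)*(-6) = ((1*(-1))*11)*(-6) = -1*11*(-6) = -11*(-6) = 66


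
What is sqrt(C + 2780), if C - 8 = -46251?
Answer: 7*I*sqrt(887) ≈ 208.48*I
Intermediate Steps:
C = -46243 (C = 8 - 46251 = -46243)
sqrt(C + 2780) = sqrt(-46243 + 2780) = sqrt(-43463) = 7*I*sqrt(887)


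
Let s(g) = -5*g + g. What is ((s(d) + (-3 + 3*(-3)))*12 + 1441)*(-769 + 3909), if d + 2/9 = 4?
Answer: 10509580/3 ≈ 3.5032e+6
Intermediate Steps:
d = 34/9 (d = -2/9 + 4 = 34/9 ≈ 3.7778)
s(g) = -4*g
((s(d) + (-3 + 3*(-3)))*12 + 1441)*(-769 + 3909) = ((-4*34/9 + (-3 + 3*(-3)))*12 + 1441)*(-769 + 3909) = ((-136/9 + (-3 - 9))*12 + 1441)*3140 = ((-136/9 - 12)*12 + 1441)*3140 = (-244/9*12 + 1441)*3140 = (-976/3 + 1441)*3140 = (3347/3)*3140 = 10509580/3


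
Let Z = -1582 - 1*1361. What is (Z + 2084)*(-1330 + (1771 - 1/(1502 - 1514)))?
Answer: -4546687/12 ≈ -3.7889e+5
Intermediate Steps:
Z = -2943 (Z = -1582 - 1361 = -2943)
(Z + 2084)*(-1330 + (1771 - 1/(1502 - 1514))) = (-2943 + 2084)*(-1330 + (1771 - 1/(1502 - 1514))) = -859*(-1330 + (1771 - 1/(-12))) = -859*(-1330 + (1771 - 1*(-1/12))) = -859*(-1330 + (1771 + 1/12)) = -859*(-1330 + 21253/12) = -859*5293/12 = -4546687/12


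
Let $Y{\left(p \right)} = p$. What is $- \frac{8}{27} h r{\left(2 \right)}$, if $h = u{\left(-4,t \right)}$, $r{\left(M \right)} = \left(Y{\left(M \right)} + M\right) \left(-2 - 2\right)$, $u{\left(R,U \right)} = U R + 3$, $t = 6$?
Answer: $- \frac{896}{9} \approx -99.556$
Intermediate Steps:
$u{\left(R,U \right)} = 3 + R U$ ($u{\left(R,U \right)} = R U + 3 = 3 + R U$)
$r{\left(M \right)} = - 8 M$ ($r{\left(M \right)} = \left(M + M\right) \left(-2 - 2\right) = 2 M \left(-4\right) = - 8 M$)
$h = -21$ ($h = 3 - 24 = -21$)
$- \frac{8}{27} h r{\left(2 \right)} = - \frac{8}{27} \left(-21\right) \left(\left(-8\right) 2\right) = \left(-8\right) \frac{1}{27} \left(-21\right) \left(-16\right) = \left(- \frac{8}{27}\right) \left(-21\right) \left(-16\right) = \frac{56}{9} \left(-16\right) = - \frac{896}{9}$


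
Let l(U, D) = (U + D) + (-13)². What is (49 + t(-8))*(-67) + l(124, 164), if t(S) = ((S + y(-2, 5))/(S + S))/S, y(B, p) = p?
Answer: -361527/128 ≈ -2824.4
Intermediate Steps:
l(U, D) = 169 + D + U (l(U, D) = (D + U) + 169 = 169 + D + U)
t(S) = (5 + S)/(2*S²) (t(S) = ((S + 5)/(S + S))/S = ((5 + S)/((2*S)))/S = ((5 + S)*(1/(2*S)))/S = ((5 + S)/(2*S))/S = (5 + S)/(2*S²))
(49 + t(-8))*(-67) + l(124, 164) = (49 + (½)*(5 - 8)/(-8)²)*(-67) + (169 + 164 + 124) = (49 + (½)*(1/64)*(-3))*(-67) + 457 = (49 - 3/128)*(-67) + 457 = (6269/128)*(-67) + 457 = -420023/128 + 457 = -361527/128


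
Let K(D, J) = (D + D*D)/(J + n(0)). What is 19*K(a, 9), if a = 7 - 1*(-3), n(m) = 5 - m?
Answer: 1045/7 ≈ 149.29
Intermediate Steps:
a = 10 (a = 7 + 3 = 10)
K(D, J) = (D + D²)/(5 + J) (K(D, J) = (D + D*D)/(J + (5 - 1*0)) = (D + D²)/(J + (5 + 0)) = (D + D²)/(J + 5) = (D + D²)/(5 + J))
19*K(a, 9) = 19*(10*(1 + 10)/(5 + 9)) = 19*(10*11/14) = 19*(10*(1/14)*11) = 19*(55/7) = 1045/7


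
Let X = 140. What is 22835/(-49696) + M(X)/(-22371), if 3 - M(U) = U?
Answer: -504033433/1111749216 ≈ -0.45337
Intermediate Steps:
M(U) = 3 - U
22835/(-49696) + M(X)/(-22371) = 22835/(-49696) + (3 - 1*140)/(-22371) = 22835*(-1/49696) + (3 - 140)*(-1/22371) = -22835/49696 - 137*(-1/22371) = -22835/49696 + 137/22371 = -504033433/1111749216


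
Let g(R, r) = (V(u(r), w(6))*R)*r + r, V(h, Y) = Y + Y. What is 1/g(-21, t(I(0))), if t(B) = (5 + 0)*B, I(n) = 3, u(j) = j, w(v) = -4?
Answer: 1/2535 ≈ 0.00039448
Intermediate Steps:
V(h, Y) = 2*Y
t(B) = 5*B
g(R, r) = r - 8*R*r (g(R, r) = ((2*(-4))*R)*r + r = (-8*R)*r + r = -8*R*r + r = r - 8*R*r)
1/g(-21, t(I(0))) = 1/((5*3)*(1 - 8*(-21))) = 1/(15*(1 + 168)) = 1/(15*169) = 1/2535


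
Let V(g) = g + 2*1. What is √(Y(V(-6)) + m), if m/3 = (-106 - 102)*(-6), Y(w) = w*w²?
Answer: 4*√230 ≈ 60.663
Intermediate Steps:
V(g) = 2 + g (V(g) = g + 2 = 2 + g)
Y(w) = w³
m = 3744 (m = 3*((-106 - 102)*(-6)) = 3*(-208*(-6)) = 3*1248 = 3744)
√(Y(V(-6)) + m) = √((2 - 6)³ + 3744) = √((-4)³ + 3744) = √(-64 + 3744) = √3680 = 4*√230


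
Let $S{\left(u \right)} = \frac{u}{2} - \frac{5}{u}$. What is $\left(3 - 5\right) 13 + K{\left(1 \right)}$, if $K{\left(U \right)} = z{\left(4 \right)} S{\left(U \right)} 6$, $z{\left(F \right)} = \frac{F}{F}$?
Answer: $-53$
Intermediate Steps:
$z{\left(F \right)} = 1$
$S{\left(u \right)} = \frac{u}{2} - \frac{5}{u}$ ($S{\left(u \right)} = u \frac{1}{2} - \frac{5}{u} = \frac{u}{2} - \frac{5}{u}$)
$K{\left(U \right)} = - \frac{30}{U} + 3 U$ ($K{\left(U \right)} = 1 \left(\frac{U}{2} - \frac{5}{U}\right) 6 = \left(\frac{U}{2} - \frac{5}{U}\right) 6 = - \frac{30}{U} + 3 U$)
$\left(3 - 5\right) 13 + K{\left(1 \right)} = \left(3 - 5\right) 13 + \left(- \frac{30}{1} + 3 \cdot 1\right) = \left(3 - 5\right) 13 + \left(\left(-30\right) 1 + 3\right) = \left(-2\right) 13 + \left(-30 + 3\right) = -26 - 27 = -53$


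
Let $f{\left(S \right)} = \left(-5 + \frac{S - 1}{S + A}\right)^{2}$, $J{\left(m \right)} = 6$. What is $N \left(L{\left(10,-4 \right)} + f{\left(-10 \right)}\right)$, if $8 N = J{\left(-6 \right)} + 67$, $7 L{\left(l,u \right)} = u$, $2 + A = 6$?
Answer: $\frac{173959}{2016} \approx 86.289$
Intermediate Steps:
$A = 4$ ($A = -2 + 6 = 4$)
$L{\left(l,u \right)} = \frac{u}{7}$
$f{\left(S \right)} = \left(-5 + \frac{-1 + S}{4 + S}\right)^{2}$ ($f{\left(S \right)} = \left(-5 + \frac{S - 1}{S + 4}\right)^{2} = \left(-5 + \frac{-1 + S}{4 + S}\right)^{2}$)
$N = \frac{73}{8}$ ($N = \frac{6 + 67}{8} = \frac{1}{8} \cdot 73 = \frac{73}{8} \approx 9.125$)
$N \left(L{\left(10,-4 \right)} + f{\left(-10 \right)}\right) = \frac{73 \left(\frac{1}{7} \left(-4\right) + \frac{\left(21 + 4 \left(-10\right)\right)^{2}}{\left(4 - 10\right)^{2}}\right)}{8} = \frac{73 \left(- \frac{4}{7} + \frac{\left(21 - 40\right)^{2}}{36}\right)}{8} = \frac{73 \left(- \frac{4}{7} + \frac{\left(-19\right)^{2}}{36}\right)}{8} = \frac{73 \left(- \frac{4}{7} + \frac{1}{36} \cdot 361\right)}{8} = \frac{73 \left(- \frac{4}{7} + \frac{361}{36}\right)}{8} = \frac{73}{8} \cdot \frac{2383}{252} = \frac{173959}{2016}$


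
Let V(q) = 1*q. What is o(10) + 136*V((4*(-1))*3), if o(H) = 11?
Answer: -1621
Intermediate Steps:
V(q) = q
o(10) + 136*V((4*(-1))*3) = 11 + 136*((4*(-1))*3) = 11 + 136*(-4*3) = 11 + 136*(-12) = 11 - 1632 = -1621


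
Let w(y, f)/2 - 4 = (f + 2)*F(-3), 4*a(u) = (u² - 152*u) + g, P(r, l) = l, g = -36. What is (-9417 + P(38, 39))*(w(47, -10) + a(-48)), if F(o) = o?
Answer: -22947966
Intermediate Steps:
a(u) = -9 - 38*u + u²/4 (a(u) = ((u² - 152*u) - 36)/4 = (-36 + u² - 152*u)/4 = -9 - 38*u + u²/4)
w(y, f) = -4 - 6*f (w(y, f) = 8 + 2*((f + 2)*(-3)) = 8 + 2*((2 + f)*(-3)) = 8 + 2*(-6 - 3*f) = 8 + (-12 - 6*f) = -4 - 6*f)
(-9417 + P(38, 39))*(w(47, -10) + a(-48)) = (-9417 + 39)*((-4 - 6*(-10)) + (-9 - 38*(-48) + (¼)*(-48)²)) = -9378*((-4 + 60) + (-9 + 1824 + (¼)*2304)) = -9378*(56 + (-9 + 1824 + 576)) = -9378*(56 + 2391) = -9378*2447 = -22947966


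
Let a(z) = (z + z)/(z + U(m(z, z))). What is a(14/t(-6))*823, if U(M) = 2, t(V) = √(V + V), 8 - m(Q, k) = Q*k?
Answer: 11522*√3/(6*I + 7*√3) ≈ 1322.2 - 654.32*I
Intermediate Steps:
m(Q, k) = 8 - Q*k
t(V) = √2*√V (t(V) = √(2*V) = √2*√V)
a(z) = 2*z/(2 + z) (a(z) = (z + z)/(z + 2) = (2*z)/(2 + z) = 2*z/(2 + z))
a(14/t(-6))*823 = (2*(14/((√2*√(-6))))/(2 + 14/((√2*√(-6)))))*823 = (2*(14/((√2*(I*√6))))/(2 + 14/((√2*(I*√6)))))*823 = (2*(14/((2*I*√3)))/(2 + 14/((2*I*√3))))*823 = (2*(14*(-I*√3/6))/(2 + 14*(-I*√3/6)))*823 = (2*(-7*I*√3/3)/(2 - 7*I*√3/3))*823 = -14*I*√3/(3*(2 - 7*I*√3/3))*823 = -11522*I*√3/(3*(2 - 7*I*√3/3))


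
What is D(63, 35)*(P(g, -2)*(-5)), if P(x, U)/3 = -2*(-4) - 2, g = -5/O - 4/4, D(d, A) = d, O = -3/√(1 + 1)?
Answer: -5670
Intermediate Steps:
O = -3*√2/2 ≈ -2.1213
g = -1 + 5*√2/3 (g = -5*(-√2/3) - 4/4 = -(-5)*√2/3 - 4*¼ = 5*√2/3 - 1 = -1 + 5*√2/3 ≈ 1.3570)
P(x, U) = 18 (P(x, U) = 3*(-2*(-4) - 2) = 3*(8 - 2) = 3*6 = 18)
D(63, 35)*(P(g, -2)*(-5)) = 63*(18*(-5)) = 63*(-90) = -5670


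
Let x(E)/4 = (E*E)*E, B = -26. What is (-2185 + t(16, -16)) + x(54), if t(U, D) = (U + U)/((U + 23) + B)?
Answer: 8159755/13 ≈ 6.2767e+5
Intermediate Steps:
t(U, D) = 2*U/(-3 + U) (t(U, D) = (U + U)/((U + 23) - 26) = (2*U)/((23 + U) - 26) = (2*U)/(-3 + U) = 2*U/(-3 + U))
x(E) = 4*E³ (x(E) = 4*((E*E)*E) = 4*(E²*E) = 4*E³)
(-2185 + t(16, -16)) + x(54) = (-2185 + 2*16/(-3 + 16)) + 4*54³ = (-2185 + 2*16/13) + 4*157464 = (-2185 + 2*16*(1/13)) + 629856 = (-2185 + 32/13) + 629856 = -28373/13 + 629856 = 8159755/13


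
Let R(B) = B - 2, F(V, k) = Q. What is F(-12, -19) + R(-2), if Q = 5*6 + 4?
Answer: 30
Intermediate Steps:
Q = 34 (Q = 30 + 4 = 34)
F(V, k) = 34
R(B) = -2 + B
F(-12, -19) + R(-2) = 34 + (-2 - 2) = 34 - 4 = 30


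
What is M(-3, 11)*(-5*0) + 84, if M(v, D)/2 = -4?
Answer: 84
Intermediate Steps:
M(v, D) = -8 (M(v, D) = 2*(-4) = -8)
M(-3, 11)*(-5*0) + 84 = -(-40)*0 + 84 = -8*0 + 84 = 0 + 84 = 84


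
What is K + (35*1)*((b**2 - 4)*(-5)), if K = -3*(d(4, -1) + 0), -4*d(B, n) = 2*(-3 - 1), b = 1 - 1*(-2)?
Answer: -881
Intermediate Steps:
b = 3 (b = 1 + 2 = 3)
d(B, n) = 2 (d(B, n) = -(-3 - 1)/2 = -(-4)/2 = -1/4*(-8) = 2)
K = -6 (K = -3*(2 + 0) = -3*2 = -6)
K + (35*1)*((b**2 - 4)*(-5)) = -6 + (35*1)*((3**2 - 4)*(-5)) = -6 + 35*((9 - 4)*(-5)) = -6 + 35*(5*(-5)) = -6 + 35*(-25) = -6 - 875 = -881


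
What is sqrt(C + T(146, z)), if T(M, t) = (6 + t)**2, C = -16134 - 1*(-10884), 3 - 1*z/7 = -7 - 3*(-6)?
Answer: 5*I*sqrt(110) ≈ 52.44*I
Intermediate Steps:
z = -56 (z = 21 - 7*(-7 - 3*(-6)) = 21 - 7*(-7 + 18) = 21 - 7*11 = 21 - 77 = -56)
C = -5250 (C = -16134 + 10884 = -5250)
sqrt(C + T(146, z)) = sqrt(-5250 + (6 - 56)**2) = sqrt(-5250 + (-50)**2) = sqrt(-5250 + 2500) = sqrt(-2750) = 5*I*sqrt(110)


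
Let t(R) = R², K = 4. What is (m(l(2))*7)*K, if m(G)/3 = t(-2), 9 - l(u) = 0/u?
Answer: 336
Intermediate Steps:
l(u) = 9 (l(u) = 9 - 0/u = 9 - 1*0 = 9 + 0 = 9)
m(G) = 12 (m(G) = 3*(-2)² = 3*4 = 12)
(m(l(2))*7)*K = (12*7)*4 = 84*4 = 336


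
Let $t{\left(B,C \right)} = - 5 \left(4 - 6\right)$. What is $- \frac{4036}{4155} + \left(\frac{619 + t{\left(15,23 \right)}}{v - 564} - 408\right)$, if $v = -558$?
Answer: $- \frac{12478439}{30470} \approx -409.53$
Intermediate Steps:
$t{\left(B,C \right)} = 10$ ($t{\left(B,C \right)} = - 5 \left(4 - 6\right) = \left(-5\right) \left(-2\right) = 10$)
$- \frac{4036}{4155} + \left(\frac{619 + t{\left(15,23 \right)}}{v - 564} - 408\right) = - \frac{4036}{4155} - \left(408 - \frac{619 + 10}{-558 - 564}\right) = \left(-4036\right) \frac{1}{4155} - \left(408 - \frac{629}{-1122}\right) = - \frac{4036}{4155} + \left(629 \left(- \frac{1}{1122}\right) - 408\right) = - \frac{4036}{4155} - \frac{26965}{66} = - \frac{12478439}{30470}$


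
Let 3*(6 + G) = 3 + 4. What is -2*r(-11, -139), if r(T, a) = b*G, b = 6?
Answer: 44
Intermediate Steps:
G = -11/3 (G = -6 + (3 + 4)/3 = -6 + (1/3)*7 = -6 + 7/3 = -11/3 ≈ -3.6667)
r(T, a) = -22 (r(T, a) = 6*(-11/3) = -22)
-2*r(-11, -139) = -2*(-22) = 44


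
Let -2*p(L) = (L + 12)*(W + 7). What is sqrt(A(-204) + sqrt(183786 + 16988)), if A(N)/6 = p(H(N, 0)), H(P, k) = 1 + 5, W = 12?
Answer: sqrt(-1026 + sqrt(200774)) ≈ 24.04*I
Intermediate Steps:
H(P, k) = 6
p(L) = -114 - 19*L/2 (p(L) = -(L + 12)*(12 + 7)/2 = -(12 + L)*19/2 = -(228 + 19*L)/2 = -114 - 19*L/2)
A(N) = -1026 (A(N) = 6*(-114 - 19/2*6) = 6*(-114 - 57) = 6*(-171) = -1026)
sqrt(A(-204) + sqrt(183786 + 16988)) = sqrt(-1026 + sqrt(183786 + 16988)) = sqrt(-1026 + sqrt(200774))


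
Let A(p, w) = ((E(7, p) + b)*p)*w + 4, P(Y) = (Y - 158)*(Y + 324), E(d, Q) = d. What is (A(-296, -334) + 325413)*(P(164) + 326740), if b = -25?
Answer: -479381777180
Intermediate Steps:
P(Y) = (-158 + Y)*(324 + Y)
A(p, w) = 4 - 18*p*w (A(p, w) = ((7 - 25)*p)*w + 4 = (-18*p)*w + 4 = -18*p*w + 4 = 4 - 18*p*w)
(A(-296, -334) + 325413)*(P(164) + 326740) = ((4 - 18*(-296)*(-334)) + 325413)*((-51192 + 164**2 + 166*164) + 326740) = ((4 - 1779552) + 325413)*((-51192 + 26896 + 27224) + 326740) = (-1779548 + 325413)*(2928 + 326740) = -1454135*329668 = -479381777180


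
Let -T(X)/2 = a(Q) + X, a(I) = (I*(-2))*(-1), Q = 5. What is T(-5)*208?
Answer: -2080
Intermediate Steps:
a(I) = 2*I (a(I) = -2*I*(-1) = 2*I)
T(X) = -20 - 2*X (T(X) = -2*(2*5 + X) = -2*(10 + X) = -20 - 2*X)
T(-5)*208 = (-20 - 2*(-5))*208 = (-20 + 10)*208 = -10*208 = -2080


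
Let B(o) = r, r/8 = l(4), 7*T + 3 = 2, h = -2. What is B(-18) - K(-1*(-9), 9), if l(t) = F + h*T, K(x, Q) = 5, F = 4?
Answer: 205/7 ≈ 29.286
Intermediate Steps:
T = -⅐ (T = -3/7 + (⅐)*2 = -3/7 + 2/7 = -⅐ ≈ -0.14286)
l(t) = 30/7 (l(t) = 4 - 2*(-⅐) = 4 + 2/7 = 30/7)
r = 240/7 (r = 8*(30/7) = 240/7 ≈ 34.286)
B(o) = 240/7
B(-18) - K(-1*(-9), 9) = 240/7 - 1*5 = 240/7 - 5 = 205/7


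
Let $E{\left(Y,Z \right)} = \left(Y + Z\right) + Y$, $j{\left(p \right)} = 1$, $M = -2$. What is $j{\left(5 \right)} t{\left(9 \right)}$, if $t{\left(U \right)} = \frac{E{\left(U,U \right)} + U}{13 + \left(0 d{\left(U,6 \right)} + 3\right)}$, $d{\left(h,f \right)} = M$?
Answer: $\frac{9}{4} \approx 2.25$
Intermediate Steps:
$E{\left(Y,Z \right)} = Z + 2 Y$
$d{\left(h,f \right)} = -2$
$t{\left(U \right)} = \frac{U}{4}$ ($t{\left(U \right)} = \frac{\left(U + 2 U\right) + U}{13 + \left(0 \left(-2\right) + 3\right)} = \frac{3 U + U}{13 + \left(0 + 3\right)} = \frac{4 U}{13 + 3} = \frac{4 U}{16} = 4 U \frac{1}{16} = \frac{U}{4}$)
$j{\left(5 \right)} t{\left(9 \right)} = 1 \cdot \frac{1}{4} \cdot 9 = 1 \cdot \frac{9}{4} = \frac{9}{4}$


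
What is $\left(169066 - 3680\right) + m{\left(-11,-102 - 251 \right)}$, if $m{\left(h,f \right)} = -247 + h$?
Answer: $165128$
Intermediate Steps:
$\left(169066 - 3680\right) + m{\left(-11,-102 - 251 \right)} = \left(169066 - 3680\right) - 258 = 165386 - 258 = 165128$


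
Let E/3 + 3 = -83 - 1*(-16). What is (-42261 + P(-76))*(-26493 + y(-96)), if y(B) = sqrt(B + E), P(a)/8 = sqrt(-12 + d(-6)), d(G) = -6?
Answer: 9*(8831 - I*sqrt(34))*(14087 - 8*I*sqrt(2)) ≈ 1.1196e+9 - 1.6385e+6*I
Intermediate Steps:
P(a) = 24*I*sqrt(2) (P(a) = 8*sqrt(-12 - 6) = 8*sqrt(-18) = 8*(3*I*sqrt(2)) = 24*I*sqrt(2))
E = -210 (E = -9 + 3*(-83 - 1*(-16)) = -9 + 3*(-83 + 16) = -9 + 3*(-67) = -9 - 201 = -210)
y(B) = sqrt(-210 + B) (y(B) = sqrt(B - 210) = sqrt(-210 + B))
(-42261 + P(-76))*(-26493 + y(-96)) = (-42261 + 24*I*sqrt(2))*(-26493 + sqrt(-210 - 96)) = (-42261 + 24*I*sqrt(2))*(-26493 + sqrt(-306)) = (-42261 + 24*I*sqrt(2))*(-26493 + 3*I*sqrt(34))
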